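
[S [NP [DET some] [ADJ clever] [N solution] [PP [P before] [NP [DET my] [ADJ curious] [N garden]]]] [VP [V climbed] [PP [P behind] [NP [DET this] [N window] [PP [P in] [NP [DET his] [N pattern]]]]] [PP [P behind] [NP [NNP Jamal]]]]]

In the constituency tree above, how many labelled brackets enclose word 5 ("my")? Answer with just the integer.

Counting open brackets not yet closed at "my": [S [NP [PP [NP [DET = 5.

5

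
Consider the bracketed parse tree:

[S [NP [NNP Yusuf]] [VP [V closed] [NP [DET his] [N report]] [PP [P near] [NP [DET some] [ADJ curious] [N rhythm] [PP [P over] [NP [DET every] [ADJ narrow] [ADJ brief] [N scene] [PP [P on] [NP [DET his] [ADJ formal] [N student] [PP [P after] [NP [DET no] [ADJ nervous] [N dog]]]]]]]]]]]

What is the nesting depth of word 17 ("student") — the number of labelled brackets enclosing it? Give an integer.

9

The word sits inside N, which is inside NP, inside PP, inside NP, inside PP, inside NP, inside PP, inside VP, inside S — 9 brackets in all.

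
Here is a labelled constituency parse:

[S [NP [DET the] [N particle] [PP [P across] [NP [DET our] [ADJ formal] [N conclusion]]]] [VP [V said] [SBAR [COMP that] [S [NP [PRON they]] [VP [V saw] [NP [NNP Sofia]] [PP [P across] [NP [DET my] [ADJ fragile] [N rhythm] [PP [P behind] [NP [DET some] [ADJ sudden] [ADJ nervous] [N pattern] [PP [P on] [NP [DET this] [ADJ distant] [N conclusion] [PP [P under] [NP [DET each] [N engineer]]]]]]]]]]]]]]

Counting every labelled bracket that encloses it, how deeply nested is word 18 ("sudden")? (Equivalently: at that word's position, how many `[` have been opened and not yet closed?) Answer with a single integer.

Counting open brackets not yet closed at "sudden": [S [VP [SBAR [S [VP [PP [NP [PP [NP [ADJ = 10.

10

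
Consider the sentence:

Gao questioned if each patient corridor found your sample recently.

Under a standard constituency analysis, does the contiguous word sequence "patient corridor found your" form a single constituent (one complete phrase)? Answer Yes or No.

The smallest constituent containing the whole sequence is the clause [S each patient corridor found your sample recently], but the sequence is only part of it — it straddles the boundary between noun phrase "each patient corridor" and verb phrase "found your sample recently".

No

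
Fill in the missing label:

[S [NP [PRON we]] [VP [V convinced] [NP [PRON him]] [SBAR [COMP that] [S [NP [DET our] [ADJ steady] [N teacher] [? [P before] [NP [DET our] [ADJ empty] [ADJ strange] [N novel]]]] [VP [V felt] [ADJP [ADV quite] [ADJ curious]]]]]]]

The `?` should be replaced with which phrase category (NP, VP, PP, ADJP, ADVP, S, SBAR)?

Looking at what the `?` directly dominates — P 'before', NP — this is a prepositional phrase (PP).

PP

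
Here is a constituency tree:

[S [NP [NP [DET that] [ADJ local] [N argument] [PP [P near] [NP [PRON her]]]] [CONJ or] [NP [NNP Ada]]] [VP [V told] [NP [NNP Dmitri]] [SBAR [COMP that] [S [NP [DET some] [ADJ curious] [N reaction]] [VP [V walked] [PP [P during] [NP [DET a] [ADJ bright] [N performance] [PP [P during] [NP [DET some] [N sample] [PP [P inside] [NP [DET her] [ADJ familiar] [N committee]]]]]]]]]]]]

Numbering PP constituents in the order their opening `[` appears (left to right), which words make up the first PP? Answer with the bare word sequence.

The PP opening brackets appear, in order, over: "near her"; "during a bright performance during some sample inside her familiar committee"; "during some sample inside her familiar committee"; "inside her familiar committee". The first one spans "near her".

near her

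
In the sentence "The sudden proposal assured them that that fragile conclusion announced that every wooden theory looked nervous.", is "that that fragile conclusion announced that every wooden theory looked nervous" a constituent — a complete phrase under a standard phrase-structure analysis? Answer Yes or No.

Yes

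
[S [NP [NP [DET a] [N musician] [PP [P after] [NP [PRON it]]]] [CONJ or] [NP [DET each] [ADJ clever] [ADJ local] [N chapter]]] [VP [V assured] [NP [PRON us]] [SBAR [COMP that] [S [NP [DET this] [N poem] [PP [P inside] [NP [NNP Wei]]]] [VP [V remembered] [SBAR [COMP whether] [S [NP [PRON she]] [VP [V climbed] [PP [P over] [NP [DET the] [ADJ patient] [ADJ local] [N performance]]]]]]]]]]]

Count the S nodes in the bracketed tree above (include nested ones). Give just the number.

Scanning left to right, an opening `[S` appears at word positions 1, 13, 19 — 3 in total.

3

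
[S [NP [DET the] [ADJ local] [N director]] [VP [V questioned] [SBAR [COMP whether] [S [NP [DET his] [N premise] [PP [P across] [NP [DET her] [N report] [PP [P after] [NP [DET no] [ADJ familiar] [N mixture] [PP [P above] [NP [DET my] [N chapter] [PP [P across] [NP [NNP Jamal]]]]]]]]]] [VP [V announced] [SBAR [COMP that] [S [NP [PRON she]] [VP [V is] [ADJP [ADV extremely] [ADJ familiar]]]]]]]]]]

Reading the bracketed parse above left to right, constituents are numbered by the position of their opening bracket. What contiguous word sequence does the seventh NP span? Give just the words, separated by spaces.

she

The NP opening brackets appear, in order, over: "the local director"; "his premise across her report after no familiar mixture above my chapter across Jamal"; "her report after no familiar mixture above my chapter across Jamal"; "no familiar mixture above my chapter across Jamal"; "my chapter across Jamal"; "Jamal"; "she". The seventh one spans "she".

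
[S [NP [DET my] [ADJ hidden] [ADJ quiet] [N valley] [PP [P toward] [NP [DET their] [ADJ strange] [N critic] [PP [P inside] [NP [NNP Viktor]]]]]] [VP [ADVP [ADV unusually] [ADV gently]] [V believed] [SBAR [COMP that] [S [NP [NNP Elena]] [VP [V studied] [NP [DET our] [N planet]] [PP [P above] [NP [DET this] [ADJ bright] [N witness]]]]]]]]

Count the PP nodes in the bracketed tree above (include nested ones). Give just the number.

3

Listing each PP by its span: [PP toward their strange critic inside Viktor]; [PP inside Viktor]; [PP above this bright witness] — that makes 3.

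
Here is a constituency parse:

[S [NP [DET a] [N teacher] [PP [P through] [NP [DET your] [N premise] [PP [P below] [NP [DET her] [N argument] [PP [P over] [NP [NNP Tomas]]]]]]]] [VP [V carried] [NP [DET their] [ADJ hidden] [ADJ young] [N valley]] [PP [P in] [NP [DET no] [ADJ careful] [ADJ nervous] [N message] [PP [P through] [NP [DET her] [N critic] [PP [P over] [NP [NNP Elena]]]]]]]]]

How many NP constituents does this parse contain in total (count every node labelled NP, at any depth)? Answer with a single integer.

8

Listing each NP by its span: [NP a teacher through your premise below her argument over Tomas]; [NP your premise below her argument over Tomas]; [NP her argument over Tomas]; [NP Tomas]; [NP their hidden young valley]; [NP no careful nervous message through her critic over Elena] … — that makes 8.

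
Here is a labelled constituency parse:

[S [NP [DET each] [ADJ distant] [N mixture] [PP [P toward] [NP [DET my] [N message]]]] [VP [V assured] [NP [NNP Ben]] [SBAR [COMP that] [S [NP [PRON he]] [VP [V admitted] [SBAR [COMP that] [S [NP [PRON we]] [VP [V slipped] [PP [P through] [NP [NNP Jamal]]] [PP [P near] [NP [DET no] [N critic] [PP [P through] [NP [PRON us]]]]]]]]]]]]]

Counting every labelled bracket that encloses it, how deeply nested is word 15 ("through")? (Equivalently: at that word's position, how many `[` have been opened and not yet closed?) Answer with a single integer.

The word sits inside P, which is inside PP, inside VP, inside S, inside SBAR, inside VP, inside S, inside SBAR, inside VP, inside S — 10 brackets in all.

10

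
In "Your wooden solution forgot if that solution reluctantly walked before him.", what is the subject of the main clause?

The subject of the main clause is the NP immediately before the verb "forgot": "your wooden solution".

your wooden solution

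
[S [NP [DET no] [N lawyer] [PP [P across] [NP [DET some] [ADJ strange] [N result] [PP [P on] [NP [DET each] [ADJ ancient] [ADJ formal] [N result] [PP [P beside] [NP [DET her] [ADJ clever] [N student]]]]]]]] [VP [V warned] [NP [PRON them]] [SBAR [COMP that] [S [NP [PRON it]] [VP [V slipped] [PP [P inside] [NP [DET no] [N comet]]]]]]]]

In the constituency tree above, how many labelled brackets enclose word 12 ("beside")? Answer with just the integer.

8

The word sits inside P, which is inside PP, inside NP, inside PP, inside NP, inside PP, inside NP, inside S — 8 brackets in all.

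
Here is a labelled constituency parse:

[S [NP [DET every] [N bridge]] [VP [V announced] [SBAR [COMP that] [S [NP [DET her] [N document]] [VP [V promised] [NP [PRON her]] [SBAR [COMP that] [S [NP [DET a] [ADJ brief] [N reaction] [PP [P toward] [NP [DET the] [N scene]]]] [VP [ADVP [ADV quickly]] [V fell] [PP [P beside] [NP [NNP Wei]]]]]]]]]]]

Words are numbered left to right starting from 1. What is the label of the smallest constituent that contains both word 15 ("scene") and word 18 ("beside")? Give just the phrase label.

S

Word 15 lies under S → VP → SBAR → S → VP → SBAR → S → NP → PP → NP → N; word 18 lies under S → VP → SBAR → S → VP → SBAR → S → VP → PP → P. The lowest shared node is the S.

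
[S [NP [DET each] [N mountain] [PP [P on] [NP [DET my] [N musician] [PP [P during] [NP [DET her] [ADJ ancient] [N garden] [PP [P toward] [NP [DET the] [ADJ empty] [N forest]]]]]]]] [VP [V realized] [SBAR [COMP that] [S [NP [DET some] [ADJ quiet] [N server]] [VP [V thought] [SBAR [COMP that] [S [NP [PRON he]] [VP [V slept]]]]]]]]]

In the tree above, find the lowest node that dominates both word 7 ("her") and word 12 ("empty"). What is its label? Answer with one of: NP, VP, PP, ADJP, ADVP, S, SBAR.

NP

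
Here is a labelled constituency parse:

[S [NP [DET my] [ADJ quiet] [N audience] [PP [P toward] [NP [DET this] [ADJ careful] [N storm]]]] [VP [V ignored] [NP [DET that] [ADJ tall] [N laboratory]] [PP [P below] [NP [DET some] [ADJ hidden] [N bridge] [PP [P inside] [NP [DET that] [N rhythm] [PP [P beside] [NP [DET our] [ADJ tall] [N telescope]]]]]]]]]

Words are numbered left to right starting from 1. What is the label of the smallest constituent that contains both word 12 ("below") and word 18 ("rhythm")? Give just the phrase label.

PP

Both words fall inside [PP below some hidden bridge inside that rhythm beside our tall telescope] (words 12–22), and no smaller constituent contains them both. Label: PP.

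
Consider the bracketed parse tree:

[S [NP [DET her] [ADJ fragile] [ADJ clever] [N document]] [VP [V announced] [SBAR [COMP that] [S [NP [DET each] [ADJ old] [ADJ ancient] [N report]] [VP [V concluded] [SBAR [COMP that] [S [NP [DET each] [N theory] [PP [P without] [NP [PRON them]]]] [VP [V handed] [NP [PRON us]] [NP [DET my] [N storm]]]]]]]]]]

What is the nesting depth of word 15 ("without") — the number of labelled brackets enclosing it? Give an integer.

10

Path from the root down to the word: S → VP → SBAR → S → VP → SBAR → S → NP → PP → P. That is 10 enclosing brackets.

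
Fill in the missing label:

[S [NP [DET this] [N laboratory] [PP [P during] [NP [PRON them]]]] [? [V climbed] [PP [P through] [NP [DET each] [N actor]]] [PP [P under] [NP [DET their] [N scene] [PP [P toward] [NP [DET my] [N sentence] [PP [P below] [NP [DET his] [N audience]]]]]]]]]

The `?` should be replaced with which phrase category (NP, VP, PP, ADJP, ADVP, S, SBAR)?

VP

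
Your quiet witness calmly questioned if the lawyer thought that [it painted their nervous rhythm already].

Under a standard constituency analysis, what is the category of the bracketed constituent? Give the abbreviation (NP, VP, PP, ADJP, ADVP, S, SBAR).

"painted" is the head of the bracketed span, so the span is a clause: S.

S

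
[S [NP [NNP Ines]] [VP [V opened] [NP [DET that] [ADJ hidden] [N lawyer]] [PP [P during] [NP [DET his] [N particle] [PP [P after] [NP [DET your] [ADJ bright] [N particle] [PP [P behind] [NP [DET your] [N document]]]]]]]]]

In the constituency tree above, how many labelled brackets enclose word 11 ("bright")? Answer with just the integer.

7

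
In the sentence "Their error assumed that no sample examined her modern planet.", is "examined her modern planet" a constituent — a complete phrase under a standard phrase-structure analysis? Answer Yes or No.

Yes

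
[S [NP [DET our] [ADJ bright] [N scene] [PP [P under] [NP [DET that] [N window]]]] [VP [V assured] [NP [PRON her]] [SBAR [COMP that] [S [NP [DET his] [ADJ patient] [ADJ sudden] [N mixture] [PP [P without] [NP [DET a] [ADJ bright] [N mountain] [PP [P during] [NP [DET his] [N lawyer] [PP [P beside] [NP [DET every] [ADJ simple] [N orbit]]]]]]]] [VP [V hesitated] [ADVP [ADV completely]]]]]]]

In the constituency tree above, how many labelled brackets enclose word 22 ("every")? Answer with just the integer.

12

Counting open brackets not yet closed at "every": [S [VP [SBAR [S [NP [PP [NP [PP [NP [PP [NP [DET = 12.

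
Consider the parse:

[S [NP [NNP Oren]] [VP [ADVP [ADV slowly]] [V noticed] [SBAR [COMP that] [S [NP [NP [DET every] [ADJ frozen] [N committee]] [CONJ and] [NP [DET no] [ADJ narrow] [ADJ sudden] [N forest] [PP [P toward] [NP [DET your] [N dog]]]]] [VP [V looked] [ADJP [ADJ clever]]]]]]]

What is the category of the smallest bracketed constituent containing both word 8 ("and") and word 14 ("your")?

Both words fall inside [NP every frozen committee and no narrow sudden forest toward your dog] (words 5–15), and no smaller constituent contains them both. Label: NP.

NP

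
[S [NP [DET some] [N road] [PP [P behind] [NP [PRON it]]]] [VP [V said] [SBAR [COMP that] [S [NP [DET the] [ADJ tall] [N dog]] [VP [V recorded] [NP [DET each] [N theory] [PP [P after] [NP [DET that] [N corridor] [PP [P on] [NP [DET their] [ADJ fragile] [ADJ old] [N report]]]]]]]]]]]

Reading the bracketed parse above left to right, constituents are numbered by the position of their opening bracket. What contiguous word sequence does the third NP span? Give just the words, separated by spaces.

the tall dog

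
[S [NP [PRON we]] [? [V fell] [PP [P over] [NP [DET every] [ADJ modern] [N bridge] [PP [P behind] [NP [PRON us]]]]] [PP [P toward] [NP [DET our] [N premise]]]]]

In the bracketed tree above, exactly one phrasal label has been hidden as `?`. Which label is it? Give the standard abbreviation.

VP

A constituent whose immediate children are V 'fell', PP, PP is a verb phrase: VP.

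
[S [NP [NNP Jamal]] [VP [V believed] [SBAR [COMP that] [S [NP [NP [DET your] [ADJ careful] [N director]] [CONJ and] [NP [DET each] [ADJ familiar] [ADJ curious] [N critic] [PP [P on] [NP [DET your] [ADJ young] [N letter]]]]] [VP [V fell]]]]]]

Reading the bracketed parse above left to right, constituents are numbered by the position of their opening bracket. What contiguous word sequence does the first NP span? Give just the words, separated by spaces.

Opening `[NP` markers occur at word positions 1, 4, 4, 8, 13; the first of these opens the constituent [NP Jamal].

Jamal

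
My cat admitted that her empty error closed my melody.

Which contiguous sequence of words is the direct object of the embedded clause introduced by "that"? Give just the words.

my melody

The verb of the embedded clause introduced by "that" is "closed"; its direct object is the NP "my melody".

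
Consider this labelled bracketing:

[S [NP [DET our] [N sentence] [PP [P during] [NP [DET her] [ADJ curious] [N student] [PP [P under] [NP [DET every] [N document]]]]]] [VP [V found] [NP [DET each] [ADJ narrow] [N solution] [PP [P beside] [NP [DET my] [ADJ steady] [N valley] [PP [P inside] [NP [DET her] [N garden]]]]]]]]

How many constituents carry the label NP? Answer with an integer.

6

The NP constituents are: [NP our sentence during her curious student under every document]; [NP her curious student under every document]; [NP every document]; [NP each narrow solution beside my steady valley inside her garden]; [NP my steady valley inside her garden]; [NP her garden]. Total: 6.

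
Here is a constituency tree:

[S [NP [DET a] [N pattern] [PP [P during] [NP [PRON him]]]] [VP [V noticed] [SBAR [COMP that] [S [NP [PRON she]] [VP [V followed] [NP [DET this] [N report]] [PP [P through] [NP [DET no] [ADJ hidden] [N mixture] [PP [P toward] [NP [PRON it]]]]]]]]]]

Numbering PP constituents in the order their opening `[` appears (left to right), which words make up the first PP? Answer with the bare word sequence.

during him

Opening `[PP` markers occur at word positions 3, 11, 15; the first of these opens the constituent [PP during him].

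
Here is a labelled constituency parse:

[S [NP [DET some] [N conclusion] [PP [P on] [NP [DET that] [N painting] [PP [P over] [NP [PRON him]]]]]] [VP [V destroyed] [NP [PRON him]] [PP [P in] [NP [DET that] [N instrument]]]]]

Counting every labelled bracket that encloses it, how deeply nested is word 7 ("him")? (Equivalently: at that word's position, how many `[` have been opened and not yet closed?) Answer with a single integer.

7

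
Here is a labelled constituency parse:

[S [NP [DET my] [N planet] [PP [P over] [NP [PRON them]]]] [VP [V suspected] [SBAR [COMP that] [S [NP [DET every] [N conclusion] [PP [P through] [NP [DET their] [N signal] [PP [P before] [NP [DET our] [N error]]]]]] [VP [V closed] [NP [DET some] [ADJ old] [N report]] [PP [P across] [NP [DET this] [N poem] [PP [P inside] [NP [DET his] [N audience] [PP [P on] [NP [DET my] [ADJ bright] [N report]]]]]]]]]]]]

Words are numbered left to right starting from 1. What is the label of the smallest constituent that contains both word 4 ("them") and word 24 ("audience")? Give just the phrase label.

The smallest bracket enclosing both words is [S my planet over them suspected that every conclusion through their signal before our error closed some old report across this poem inside his audience on my bright report], so the label is S.

S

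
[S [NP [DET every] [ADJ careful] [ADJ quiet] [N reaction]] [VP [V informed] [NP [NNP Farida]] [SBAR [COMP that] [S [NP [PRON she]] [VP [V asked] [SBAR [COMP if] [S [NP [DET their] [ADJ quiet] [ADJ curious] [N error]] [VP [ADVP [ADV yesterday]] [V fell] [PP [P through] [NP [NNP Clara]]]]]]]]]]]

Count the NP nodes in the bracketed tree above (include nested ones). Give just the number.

The NP constituents are: [NP every careful quiet reaction]; [NP Farida]; [NP she]; [NP their quiet curious error]; [NP Clara]. Total: 5.

5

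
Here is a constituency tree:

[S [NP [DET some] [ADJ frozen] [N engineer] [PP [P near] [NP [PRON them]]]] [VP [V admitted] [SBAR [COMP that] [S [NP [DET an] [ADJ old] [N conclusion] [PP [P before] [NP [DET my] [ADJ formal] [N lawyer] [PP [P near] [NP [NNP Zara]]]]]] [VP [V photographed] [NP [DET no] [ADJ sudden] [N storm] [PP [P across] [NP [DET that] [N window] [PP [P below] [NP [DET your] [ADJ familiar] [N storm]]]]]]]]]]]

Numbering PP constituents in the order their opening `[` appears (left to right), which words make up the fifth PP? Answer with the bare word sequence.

below your familiar storm

The PP opening brackets appear, in order, over: "near them"; "before my formal lawyer near Zara"; "near Zara"; "across that window below your familiar storm"; "below your familiar storm". The fifth one spans "below your familiar storm".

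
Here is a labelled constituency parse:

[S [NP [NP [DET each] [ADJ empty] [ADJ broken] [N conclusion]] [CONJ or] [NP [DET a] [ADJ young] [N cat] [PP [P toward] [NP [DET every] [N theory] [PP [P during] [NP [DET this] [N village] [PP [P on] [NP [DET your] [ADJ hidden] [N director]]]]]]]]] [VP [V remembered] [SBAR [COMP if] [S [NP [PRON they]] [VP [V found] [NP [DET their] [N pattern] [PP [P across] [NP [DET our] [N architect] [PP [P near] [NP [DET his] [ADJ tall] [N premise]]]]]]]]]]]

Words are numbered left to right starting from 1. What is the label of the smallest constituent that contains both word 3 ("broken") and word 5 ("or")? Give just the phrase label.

NP

The smallest bracket enclosing both words is [NP each empty broken conclusion or a young cat toward every theory during this village on your hidden director], so the label is NP.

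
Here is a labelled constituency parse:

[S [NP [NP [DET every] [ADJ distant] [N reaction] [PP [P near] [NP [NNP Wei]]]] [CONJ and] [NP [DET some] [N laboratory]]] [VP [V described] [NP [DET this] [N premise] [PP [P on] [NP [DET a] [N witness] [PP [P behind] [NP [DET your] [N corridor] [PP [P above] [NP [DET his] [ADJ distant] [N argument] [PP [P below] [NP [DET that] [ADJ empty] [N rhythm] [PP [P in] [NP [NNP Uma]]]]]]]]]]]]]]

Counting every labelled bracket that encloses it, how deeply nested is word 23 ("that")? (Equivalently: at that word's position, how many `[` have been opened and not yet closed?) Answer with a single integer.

Counting open brackets not yet closed at "that": [S [VP [NP [PP [NP [PP [NP [PP [NP [PP [NP [DET = 12.

12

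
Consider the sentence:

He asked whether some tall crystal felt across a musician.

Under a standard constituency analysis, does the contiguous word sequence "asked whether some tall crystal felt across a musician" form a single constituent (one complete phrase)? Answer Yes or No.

These words form the whole verb phrase headed by "asked", so yes — one constituent.

Yes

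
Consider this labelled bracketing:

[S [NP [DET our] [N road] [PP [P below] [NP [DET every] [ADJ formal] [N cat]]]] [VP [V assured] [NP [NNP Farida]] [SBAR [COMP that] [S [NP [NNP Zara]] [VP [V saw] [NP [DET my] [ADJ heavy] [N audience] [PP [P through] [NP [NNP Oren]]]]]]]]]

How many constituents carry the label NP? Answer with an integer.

Listing each NP by its span: [NP our road below every formal cat]; [NP every formal cat]; [NP Farida]; [NP Zara]; [NP my heavy audience through Oren]; [NP Oren] — that makes 6.

6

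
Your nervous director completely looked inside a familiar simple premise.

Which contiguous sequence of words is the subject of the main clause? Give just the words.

your nervous director

The subject of the main clause is the NP immediately before the verb "looked": "your nervous director".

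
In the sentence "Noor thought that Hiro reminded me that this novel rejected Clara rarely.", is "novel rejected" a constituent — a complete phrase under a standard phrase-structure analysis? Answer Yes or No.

No

The smallest constituent containing the whole sequence is the clause [S this novel rejected Clara rarely], but the sequence is only part of it — it straddles the boundary between noun phrase "this novel" and verb phrase "rejected Clara rarely".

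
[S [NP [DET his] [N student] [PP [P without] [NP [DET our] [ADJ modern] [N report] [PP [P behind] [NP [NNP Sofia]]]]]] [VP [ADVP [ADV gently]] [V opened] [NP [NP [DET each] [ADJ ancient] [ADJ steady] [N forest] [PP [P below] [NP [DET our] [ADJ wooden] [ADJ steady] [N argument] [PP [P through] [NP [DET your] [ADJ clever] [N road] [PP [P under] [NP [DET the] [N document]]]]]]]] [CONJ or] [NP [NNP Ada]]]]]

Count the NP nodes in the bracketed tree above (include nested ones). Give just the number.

9

Scanning left to right, an opening `[NP` appears at word positions 1, 4, 8, 11, 11, 16, 21, 25, 28 — 9 in total.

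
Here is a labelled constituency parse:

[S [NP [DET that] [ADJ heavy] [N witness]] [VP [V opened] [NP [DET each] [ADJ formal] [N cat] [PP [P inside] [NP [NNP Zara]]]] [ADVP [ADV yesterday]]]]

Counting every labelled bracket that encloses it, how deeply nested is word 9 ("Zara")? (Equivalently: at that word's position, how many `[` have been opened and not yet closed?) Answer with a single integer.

6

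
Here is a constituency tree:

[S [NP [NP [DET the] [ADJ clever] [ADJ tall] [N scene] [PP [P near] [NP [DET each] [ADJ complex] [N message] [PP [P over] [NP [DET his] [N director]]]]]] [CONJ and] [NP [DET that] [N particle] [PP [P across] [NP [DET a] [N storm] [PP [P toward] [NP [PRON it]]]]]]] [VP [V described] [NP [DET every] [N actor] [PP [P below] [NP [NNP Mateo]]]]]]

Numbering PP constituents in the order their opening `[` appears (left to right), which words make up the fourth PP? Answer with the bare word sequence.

toward it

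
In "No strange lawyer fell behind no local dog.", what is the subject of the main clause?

The subject of the main clause is the NP immediately before the verb "fell": "no strange lawyer".

no strange lawyer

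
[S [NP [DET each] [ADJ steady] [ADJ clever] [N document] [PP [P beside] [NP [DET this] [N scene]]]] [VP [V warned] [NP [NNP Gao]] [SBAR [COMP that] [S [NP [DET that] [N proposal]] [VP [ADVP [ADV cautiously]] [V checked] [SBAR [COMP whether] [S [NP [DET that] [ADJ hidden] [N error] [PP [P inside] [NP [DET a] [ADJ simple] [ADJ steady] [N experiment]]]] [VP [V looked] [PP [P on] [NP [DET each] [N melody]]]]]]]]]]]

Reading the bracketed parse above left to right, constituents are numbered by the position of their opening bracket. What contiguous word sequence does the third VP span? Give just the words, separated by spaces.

looked on each melody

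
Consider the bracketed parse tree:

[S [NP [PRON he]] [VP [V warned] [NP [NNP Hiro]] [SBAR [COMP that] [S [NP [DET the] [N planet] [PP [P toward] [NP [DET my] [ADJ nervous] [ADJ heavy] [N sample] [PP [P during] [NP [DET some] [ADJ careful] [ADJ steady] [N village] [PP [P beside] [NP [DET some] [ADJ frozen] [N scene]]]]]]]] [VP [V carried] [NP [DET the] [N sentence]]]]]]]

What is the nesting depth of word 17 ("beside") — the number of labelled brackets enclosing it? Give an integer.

11

Path from the root down to the word: S → VP → SBAR → S → NP → PP → NP → PP → NP → PP → P. That is 11 enclosing brackets.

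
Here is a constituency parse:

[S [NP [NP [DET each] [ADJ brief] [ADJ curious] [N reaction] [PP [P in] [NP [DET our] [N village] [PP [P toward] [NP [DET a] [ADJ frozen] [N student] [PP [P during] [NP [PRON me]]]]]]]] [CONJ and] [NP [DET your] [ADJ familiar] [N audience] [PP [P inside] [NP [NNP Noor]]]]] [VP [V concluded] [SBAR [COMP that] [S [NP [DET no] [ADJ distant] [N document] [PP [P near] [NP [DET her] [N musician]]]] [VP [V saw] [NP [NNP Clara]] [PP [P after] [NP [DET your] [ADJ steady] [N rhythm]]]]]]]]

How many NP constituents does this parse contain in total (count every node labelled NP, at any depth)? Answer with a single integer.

Listing each NP by its span: [NP each brief curious reaction in our village toward a frozen student during me and your familiar audience inside Noor]; [NP each brief curious reaction in our village toward a frozen student during me]; [NP our village toward a frozen student during me]; [NP a frozen student during me]; [NP me]; [NP your familiar audience inside Noor] … — that makes 11.

11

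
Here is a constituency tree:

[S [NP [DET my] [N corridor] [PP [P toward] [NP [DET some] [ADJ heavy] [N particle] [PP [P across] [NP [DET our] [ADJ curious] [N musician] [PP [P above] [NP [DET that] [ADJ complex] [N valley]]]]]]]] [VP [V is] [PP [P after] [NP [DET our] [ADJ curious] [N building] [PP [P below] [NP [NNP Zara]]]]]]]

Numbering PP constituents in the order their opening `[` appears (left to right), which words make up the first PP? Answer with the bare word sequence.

The PP opening brackets appear, in order, over: "toward some heavy particle across our curious musician above that complex valley"; "across our curious musician above that complex valley"; "above that complex valley"; "after our curious building below Zara"; "below Zara". The first one spans "toward some heavy particle across our curious musician above that complex valley".

toward some heavy particle across our curious musician above that complex valley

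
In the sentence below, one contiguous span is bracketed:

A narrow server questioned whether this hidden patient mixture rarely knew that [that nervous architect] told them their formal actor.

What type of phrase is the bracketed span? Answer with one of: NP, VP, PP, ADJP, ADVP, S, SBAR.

NP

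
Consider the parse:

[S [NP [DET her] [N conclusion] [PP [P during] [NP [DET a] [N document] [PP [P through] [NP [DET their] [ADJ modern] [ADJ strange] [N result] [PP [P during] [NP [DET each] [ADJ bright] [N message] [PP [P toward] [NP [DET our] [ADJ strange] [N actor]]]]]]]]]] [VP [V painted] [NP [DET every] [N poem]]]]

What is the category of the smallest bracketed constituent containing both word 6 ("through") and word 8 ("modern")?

PP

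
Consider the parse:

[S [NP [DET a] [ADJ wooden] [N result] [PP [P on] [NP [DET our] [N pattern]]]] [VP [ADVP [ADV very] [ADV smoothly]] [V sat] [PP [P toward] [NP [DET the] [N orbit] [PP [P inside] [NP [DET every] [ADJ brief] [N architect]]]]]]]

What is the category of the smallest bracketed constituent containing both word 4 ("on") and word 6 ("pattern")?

The smallest bracket enclosing both words is [PP on our pattern], so the label is PP.

PP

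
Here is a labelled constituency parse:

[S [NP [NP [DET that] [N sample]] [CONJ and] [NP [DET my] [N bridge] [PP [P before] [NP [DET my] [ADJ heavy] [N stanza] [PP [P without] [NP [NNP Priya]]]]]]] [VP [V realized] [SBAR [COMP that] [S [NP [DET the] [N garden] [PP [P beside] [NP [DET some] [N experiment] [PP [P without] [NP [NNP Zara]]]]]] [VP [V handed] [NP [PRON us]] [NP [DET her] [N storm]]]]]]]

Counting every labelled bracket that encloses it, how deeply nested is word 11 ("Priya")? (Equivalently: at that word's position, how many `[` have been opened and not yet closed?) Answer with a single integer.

8

Counting open brackets not yet closed at "Priya": [S [NP [NP [PP [NP [PP [NP [NNP = 8.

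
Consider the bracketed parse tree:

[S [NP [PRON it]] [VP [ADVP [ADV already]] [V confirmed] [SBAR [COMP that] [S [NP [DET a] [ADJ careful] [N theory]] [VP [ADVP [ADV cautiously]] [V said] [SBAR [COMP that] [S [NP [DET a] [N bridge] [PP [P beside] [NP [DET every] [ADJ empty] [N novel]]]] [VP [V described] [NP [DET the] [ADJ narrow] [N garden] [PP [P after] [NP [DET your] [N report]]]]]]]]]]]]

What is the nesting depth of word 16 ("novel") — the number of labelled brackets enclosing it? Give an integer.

11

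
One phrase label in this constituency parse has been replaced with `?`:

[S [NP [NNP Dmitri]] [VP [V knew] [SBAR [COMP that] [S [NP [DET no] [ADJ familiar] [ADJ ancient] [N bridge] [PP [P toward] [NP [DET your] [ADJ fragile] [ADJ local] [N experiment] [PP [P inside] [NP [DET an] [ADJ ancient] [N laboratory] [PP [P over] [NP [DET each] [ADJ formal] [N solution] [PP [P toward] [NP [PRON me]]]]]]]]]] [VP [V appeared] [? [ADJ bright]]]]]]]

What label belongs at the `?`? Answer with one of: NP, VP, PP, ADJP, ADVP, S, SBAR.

ADJP

Looking at what the `?` directly dominates — ADJ 'bright' — this is an adjective phrase (ADJP).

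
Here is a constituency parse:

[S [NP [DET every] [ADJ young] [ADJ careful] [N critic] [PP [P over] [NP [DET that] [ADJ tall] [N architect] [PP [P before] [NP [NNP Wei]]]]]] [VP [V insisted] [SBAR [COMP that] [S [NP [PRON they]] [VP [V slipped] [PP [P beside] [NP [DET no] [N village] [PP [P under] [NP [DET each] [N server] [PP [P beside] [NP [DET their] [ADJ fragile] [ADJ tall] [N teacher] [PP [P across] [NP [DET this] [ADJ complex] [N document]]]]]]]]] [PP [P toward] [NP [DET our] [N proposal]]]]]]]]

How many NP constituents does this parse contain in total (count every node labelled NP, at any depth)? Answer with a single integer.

9

Listing each NP by its span: [NP every young careful critic over that tall architect before Wei]; [NP that tall architect before Wei]; [NP Wei]; [NP they]; [NP no village under each server beside their fragile tall teacher across this complex document]; [NP each server beside their fragile tall teacher across this complex document] … — that makes 9.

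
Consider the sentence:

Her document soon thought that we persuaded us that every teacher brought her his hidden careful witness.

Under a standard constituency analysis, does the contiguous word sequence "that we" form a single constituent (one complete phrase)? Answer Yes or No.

No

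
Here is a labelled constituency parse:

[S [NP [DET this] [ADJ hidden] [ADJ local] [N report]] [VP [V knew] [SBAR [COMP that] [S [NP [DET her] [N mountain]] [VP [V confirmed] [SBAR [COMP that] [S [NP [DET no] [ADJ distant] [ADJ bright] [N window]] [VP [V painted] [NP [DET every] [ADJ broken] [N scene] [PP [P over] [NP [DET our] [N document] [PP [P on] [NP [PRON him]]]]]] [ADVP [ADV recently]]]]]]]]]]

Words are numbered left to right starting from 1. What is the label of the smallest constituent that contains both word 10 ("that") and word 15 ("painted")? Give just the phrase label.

SBAR

Both words fall inside [SBAR that no distant bright window painted every broken scene over our document on him recently] (words 10–24), and no smaller constituent contains them both. Label: SBAR.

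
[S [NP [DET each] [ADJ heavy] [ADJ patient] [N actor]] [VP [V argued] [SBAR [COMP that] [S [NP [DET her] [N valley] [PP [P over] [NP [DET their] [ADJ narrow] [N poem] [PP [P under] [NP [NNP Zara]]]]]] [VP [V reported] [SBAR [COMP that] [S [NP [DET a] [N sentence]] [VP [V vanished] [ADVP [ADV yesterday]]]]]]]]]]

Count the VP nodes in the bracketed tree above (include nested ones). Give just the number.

3

The VP constituents are: [VP argued that her valley over their narrow poem under Zara reported that a sentence vanished yesterday]; [VP reported that a sentence vanished yesterday]; [VP vanished yesterday]. Total: 3.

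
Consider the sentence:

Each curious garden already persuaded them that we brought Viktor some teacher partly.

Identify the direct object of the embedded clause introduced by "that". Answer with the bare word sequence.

Within the embedded clause introduced by "that", the direct object of "brought" is "some teacher".

some teacher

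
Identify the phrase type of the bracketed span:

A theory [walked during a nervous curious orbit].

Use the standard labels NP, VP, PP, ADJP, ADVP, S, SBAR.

VP

The bracketed span "walked during a nervous curious orbit" is headed by "walked", making it a verb phrase (VP).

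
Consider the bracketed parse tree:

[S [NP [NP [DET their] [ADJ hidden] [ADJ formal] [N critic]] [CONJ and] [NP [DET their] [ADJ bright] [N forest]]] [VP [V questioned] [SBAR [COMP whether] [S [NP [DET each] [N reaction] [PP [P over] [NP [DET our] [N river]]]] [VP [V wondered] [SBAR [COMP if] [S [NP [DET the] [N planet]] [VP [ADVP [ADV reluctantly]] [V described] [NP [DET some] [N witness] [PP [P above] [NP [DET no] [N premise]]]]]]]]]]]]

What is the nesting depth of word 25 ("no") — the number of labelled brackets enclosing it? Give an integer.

12

Path from the root down to the word: S → VP → SBAR → S → VP → SBAR → S → VP → NP → PP → NP → DET. That is 12 enclosing brackets.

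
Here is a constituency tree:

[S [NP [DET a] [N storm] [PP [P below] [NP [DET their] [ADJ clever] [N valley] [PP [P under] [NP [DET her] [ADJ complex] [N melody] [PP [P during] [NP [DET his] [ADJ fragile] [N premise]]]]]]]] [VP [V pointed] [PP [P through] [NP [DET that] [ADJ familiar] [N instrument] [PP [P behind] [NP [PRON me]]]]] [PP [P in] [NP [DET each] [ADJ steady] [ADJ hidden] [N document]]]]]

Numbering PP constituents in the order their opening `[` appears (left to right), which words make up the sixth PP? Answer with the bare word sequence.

In left-to-right order the PP constituents are "below their clever valley under her complex melody during his fragile premise"; "under her complex melody during his fragile premise"; "during his fragile premise"; "through that familiar instrument behind me"; "behind me"; "in each steady hidden document". Number 6 is "in each steady hidden document".

in each steady hidden document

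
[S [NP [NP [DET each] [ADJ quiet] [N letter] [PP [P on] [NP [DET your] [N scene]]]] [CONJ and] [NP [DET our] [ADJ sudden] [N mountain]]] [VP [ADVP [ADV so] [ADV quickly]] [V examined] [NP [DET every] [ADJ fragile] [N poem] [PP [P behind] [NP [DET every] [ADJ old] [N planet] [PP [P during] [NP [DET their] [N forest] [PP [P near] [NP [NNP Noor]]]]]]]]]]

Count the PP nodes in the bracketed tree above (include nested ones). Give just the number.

4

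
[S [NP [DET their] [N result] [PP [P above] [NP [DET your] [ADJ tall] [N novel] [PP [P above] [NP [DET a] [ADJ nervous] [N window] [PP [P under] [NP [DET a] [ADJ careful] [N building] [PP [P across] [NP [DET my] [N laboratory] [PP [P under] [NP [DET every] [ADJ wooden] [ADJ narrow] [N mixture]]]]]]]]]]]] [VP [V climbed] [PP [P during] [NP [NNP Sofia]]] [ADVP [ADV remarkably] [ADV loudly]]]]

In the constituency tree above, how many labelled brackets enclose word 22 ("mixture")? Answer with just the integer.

Path from the root down to the word: S → NP → PP → NP → PP → NP → PP → NP → PP → NP → PP → NP → N. That is 13 enclosing brackets.

13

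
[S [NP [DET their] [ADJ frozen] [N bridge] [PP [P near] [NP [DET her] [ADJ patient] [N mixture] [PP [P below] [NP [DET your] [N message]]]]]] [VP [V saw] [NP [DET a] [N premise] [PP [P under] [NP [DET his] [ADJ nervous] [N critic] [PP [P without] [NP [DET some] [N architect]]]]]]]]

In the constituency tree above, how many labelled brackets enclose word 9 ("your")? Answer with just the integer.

7

Counting open brackets not yet closed at "your": [S [NP [PP [NP [PP [NP [DET = 7.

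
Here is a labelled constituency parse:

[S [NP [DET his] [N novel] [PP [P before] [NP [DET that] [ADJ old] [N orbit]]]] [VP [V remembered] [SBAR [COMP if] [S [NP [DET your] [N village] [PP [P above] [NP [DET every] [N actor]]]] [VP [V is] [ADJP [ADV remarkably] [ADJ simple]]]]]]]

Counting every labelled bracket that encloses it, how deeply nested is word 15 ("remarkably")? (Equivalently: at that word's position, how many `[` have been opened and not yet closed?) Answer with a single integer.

7

Path from the root down to the word: S → VP → SBAR → S → VP → ADJP → ADV. That is 7 enclosing brackets.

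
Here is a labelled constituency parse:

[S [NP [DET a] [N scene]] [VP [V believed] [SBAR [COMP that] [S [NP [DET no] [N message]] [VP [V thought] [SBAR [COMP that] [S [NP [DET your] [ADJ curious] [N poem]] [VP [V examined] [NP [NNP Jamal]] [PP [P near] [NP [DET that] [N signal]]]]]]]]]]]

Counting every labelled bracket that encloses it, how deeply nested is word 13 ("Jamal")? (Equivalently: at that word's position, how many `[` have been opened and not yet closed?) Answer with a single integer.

10

Counting open brackets not yet closed at "Jamal": [S [VP [SBAR [S [VP [SBAR [S [VP [NP [NNP = 10.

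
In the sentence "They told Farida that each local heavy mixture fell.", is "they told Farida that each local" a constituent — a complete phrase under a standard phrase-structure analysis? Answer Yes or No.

"they" belongs to the noun phrase "they" while "local" belongs to the verb phrase "told Farida that each local heavy mixture fell"; a span that runs across that boundary is not a single phrase.

No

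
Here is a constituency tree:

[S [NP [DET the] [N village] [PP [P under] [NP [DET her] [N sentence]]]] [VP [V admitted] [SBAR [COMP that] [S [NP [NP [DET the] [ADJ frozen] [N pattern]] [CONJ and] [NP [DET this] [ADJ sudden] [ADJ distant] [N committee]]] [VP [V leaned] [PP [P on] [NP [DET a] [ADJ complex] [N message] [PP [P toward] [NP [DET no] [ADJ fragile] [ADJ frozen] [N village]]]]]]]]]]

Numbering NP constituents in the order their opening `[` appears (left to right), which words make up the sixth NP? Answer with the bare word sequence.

a complex message toward no fragile frozen village

In left-to-right order the NP constituents are "the village under her sentence"; "her sentence"; "the frozen pattern and this sudden distant committee"; "the frozen pattern"; "this sudden distant committee"; "a complex message toward no fragile frozen village"; "no fragile frozen village". Number 6 is "a complex message toward no fragile frozen village".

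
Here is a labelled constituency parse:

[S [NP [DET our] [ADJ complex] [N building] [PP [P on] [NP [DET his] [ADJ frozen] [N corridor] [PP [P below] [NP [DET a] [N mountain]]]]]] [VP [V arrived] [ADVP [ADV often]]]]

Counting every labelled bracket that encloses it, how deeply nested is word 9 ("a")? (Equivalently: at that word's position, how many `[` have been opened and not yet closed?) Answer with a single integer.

Path from the root down to the word: S → NP → PP → NP → PP → NP → DET. That is 7 enclosing brackets.

7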